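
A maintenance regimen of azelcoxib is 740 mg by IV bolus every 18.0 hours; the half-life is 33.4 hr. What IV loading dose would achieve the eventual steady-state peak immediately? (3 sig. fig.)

k = ln 2 / 33.4 = 0.02075 hr⁻¹
Accumulation ratio R = 1 / (1 − e^(−kτ)) = 1 / (1 − e^(−0.02075×18.0)) = 1 / (1 − 0.6883) = 3.208
Loading dose = maintenance dose × R = 740 × 3.208 ≈ 2370 mg

2370 mg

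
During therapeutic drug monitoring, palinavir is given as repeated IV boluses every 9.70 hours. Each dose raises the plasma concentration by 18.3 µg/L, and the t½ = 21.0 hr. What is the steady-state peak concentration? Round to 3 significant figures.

k = ln 2 / 21.0 = 0.03301 hr⁻¹
Fraction remaining after one interval: e^(−kτ) = e^(−0.03301 × 9.70) = 0.7260
R = 1 / (1 − 0.7260) = 3.650
Css,max = 18.3 × 3.650 ≈ 66.8 µg/L

66.8 µg/L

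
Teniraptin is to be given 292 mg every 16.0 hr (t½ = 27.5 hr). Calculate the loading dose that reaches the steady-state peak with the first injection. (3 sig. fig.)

k = ln 2 / 27.5 = 0.02521 hr⁻¹
Accumulation ratio R = 1 / (1 − e^(−kτ)) = 1 / (1 − e^(−0.02521×16.0)) = 1 / (1 − 0.6681) = 3.013
Loading dose = maintenance dose × R = 292 × 3.013 ≈ 880 mg

880 mg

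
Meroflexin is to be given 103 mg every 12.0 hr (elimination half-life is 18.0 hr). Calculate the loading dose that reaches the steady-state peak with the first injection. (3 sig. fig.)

k = ln 2 / 18.0 = 0.03851 hr⁻¹
Accumulation ratio R = 1 / (1 − e^(−kτ)) = 1 / (1 − e^(−0.03851×12.0)) = 1 / (1 − 0.6300) = 2.702
Loading dose = maintenance dose × R = 103 × 2.702 ≈ 278 mg

278 mg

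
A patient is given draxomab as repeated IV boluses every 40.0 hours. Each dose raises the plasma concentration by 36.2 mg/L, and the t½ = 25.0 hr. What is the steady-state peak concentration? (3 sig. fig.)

54.0 mg/L

k = ln 2 / 25.0 = 0.02773 hr⁻¹
Fraction remaining after one interval: e^(−kτ) = e^(−0.02773 × 40.0) = 0.3299
R = 1 / (1 − 0.3299) = 1.492
Css,max = 36.2 × 1.492 ≈ 54.0 mg/L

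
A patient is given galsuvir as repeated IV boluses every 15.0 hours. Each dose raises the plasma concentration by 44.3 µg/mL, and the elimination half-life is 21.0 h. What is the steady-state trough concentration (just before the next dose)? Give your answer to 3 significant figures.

69.1 µg/mL

k = ln 2 / 21.0 = 0.03301 h⁻¹
Fraction remaining after one interval: e^(−kτ) = e^(−0.03301 × 15.0) = 0.6095
R = 1 / (1 − 0.6095) = 2.561
Css,max = 44.3 × 2.561 = 113.4 µg/mL
Css,min = Css,max × e^(−kτ) = 113.4 × 0.6095 ≈ 69.1 µg/mL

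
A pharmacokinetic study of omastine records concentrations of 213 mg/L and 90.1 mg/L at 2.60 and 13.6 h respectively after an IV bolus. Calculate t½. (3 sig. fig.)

8.86 hours

k = ln(C₁/C₂) / (t₂ − t₁) = ln(213/90.1) / (13.6 − 2.60)
  = 0.8604 / 11.00 = 0.07822 h⁻¹
t½ = ln 2 / k = ln 2 / 0.07822 ≈ 8.86 hours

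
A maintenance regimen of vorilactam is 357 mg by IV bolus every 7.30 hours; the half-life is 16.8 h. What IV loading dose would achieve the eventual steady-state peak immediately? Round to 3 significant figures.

k = ln 2 / 16.8 = 0.04126 h⁻¹
Accumulation ratio R = 1 / (1 − e^(−kτ)) = 1 / (1 − e^(−0.04126×7.30)) = 1 / (1 − 0.7399) = 3.845
Loading dose = maintenance dose × R = 357 × 3.845 ≈ 1370 mg

1370 mg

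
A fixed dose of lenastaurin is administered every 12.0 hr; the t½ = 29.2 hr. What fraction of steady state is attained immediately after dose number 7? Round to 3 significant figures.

0.864

k = ln 2 / 29.2 = 0.02374 hr⁻¹
f_n = 1 − e^(−nkτ) = 1 − e^(−7 × 0.02374 × 12.0) = 1 − e^(−1.994) = 1 − 0.1362 ≈ 0.864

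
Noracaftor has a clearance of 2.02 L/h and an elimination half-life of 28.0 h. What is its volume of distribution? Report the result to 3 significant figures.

81.6 L

k = ln 2 / t½ = ln 2 / 28.0 = 0.02476 h⁻¹
V = CL / k = 2.02 / 0.02476 ≈ 81.6 L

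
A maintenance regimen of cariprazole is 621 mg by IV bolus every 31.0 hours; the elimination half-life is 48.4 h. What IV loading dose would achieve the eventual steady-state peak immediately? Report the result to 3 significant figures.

k = ln 2 / 48.4 = 0.01432 h⁻¹
Accumulation ratio R = 1 / (1 − e^(−kτ)) = 1 / (1 − e^(−0.01432×31.0)) = 1 / (1 − 0.6415) = 2.789
Loading dose = maintenance dose × R = 621 × 2.789 ≈ 1730 mg

1730 mg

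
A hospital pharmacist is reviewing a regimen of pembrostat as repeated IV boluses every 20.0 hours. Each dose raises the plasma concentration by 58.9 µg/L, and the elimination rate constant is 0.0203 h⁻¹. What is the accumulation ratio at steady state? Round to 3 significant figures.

3.00

Fraction remaining after one interval: e^(−kτ) = e^(−0.02030 × 20.0) = 0.6663
R = 1 / (1 − 0.6663) = 1 / 0.3337 ≈ 3.00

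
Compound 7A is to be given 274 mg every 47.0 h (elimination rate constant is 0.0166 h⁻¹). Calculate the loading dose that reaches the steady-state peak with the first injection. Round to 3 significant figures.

Accumulation ratio R = 1 / (1 − e^(−kτ)) = 1 / (1 − e^(−0.01660×47.0)) = 1 / (1 − 0.4583) = 1.846
Loading dose = maintenance dose × R = 274 × 1.846 ≈ 506 mg

506 mg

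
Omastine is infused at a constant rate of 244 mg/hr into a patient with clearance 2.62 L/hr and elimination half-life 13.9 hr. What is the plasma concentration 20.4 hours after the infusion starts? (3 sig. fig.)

Css = rate / CL = 244 / 2.62 = 93.13 µg/mL
k = ln 2 / 13.9 = 0.04987 hr⁻¹
C(t) = Css (1 − e^(−kt)) = 93.13 × (1 − e^(−1.017)) = 93.13 × 0.6384 ≈ 59.5 µg/mL

59.5 µg/mL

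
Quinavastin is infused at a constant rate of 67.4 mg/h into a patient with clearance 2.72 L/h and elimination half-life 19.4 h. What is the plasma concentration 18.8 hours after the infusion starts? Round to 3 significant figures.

12.1 mg/L

Css = rate / CL = 67.4 / 2.72 = 24.78 mg/L
k = ln 2 / 19.4 = 0.03573 h⁻¹
C(t) = Css (1 − e^(−kt)) = 24.78 × (1 − e^(−0.6717)) = 24.78 × 0.4892 ≈ 12.1 mg/L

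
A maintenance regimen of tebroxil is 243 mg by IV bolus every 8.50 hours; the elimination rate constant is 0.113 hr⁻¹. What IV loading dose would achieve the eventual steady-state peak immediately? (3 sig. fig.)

394 mg

Accumulation ratio R = 1 / (1 − e^(−kτ)) = 1 / (1 − e^(−0.1130×8.50)) = 1 / (1 − 0.3827) = 1.620
Loading dose = maintenance dose × R = 243 × 1.620 ≈ 394 mg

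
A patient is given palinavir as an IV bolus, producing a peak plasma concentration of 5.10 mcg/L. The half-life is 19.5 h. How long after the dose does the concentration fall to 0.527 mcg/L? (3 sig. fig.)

63.9 hours

k = ln 2 / 19.5 = 0.03555 h⁻¹
C(t) = C₀ e^(−kt)  ⇒  t = ln(C₀/C) / k
t = ln(5.10/0.527) / 0.03555 = 2.270 / 0.03555 ≈ 63.9 hours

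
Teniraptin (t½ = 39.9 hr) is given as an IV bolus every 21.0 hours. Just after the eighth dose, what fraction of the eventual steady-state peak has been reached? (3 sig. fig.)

0.946

k = ln 2 / 39.9 = 0.01737 hr⁻¹
f_n = 1 − e^(−nkτ) = 1 − e^(−8 × 0.01737 × 21.0) = 1 − e^(−2.919) = 1 − 0.05401 ≈ 0.946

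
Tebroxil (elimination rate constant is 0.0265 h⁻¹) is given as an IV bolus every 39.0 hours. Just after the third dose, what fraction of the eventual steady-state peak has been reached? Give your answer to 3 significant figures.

0.955

f_n = 1 − e^(−nkτ) = 1 − e^(−3 × 0.02650 × 39.0) = 1 − e^(−3.101) = 1 − 0.04503 ≈ 0.955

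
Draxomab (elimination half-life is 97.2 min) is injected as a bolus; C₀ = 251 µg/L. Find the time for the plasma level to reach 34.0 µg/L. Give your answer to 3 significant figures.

280 minutes

k = ln 2 / 97.2 = 0.007131 min⁻¹
C(t) = C₀ e^(−kt)  ⇒  t = ln(C₀/C) / k
t = ln(251/34.0) / 0.007131 = 1.999 / 0.007131 ≈ 280 minutes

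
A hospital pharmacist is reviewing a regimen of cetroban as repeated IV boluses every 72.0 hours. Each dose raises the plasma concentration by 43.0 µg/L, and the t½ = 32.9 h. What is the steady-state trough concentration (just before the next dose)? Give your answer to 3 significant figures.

12.1 µg/L

k = ln 2 / 32.9 = 0.02107 h⁻¹
Fraction remaining after one interval: e^(−kτ) = e^(−0.02107 × 72.0) = 0.2194
R = 1 / (1 − 0.2194) = 1.281
Css,max = 43.0 × 1.281 = 55.08 µg/L
Css,min = Css,max × e^(−kτ) = 55.08 × 0.2194 ≈ 12.1 µg/L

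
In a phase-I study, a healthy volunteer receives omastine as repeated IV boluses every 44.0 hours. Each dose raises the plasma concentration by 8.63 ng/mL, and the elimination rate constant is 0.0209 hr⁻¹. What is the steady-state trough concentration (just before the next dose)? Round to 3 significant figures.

5.72 ng/mL

Fraction remaining after one interval: e^(−kτ) = e^(−0.02090 × 44.0) = 0.3987
R = 1 / (1 − 0.3987) = 1.663
Css,max = 8.63 × 1.663 = 14.35 ng/mL
Css,min = Css,max × e^(−kτ) = 14.35 × 0.3987 ≈ 5.72 ng/mL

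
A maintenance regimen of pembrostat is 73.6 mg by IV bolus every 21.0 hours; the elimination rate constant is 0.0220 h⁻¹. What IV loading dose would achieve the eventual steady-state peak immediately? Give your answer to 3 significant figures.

Accumulation ratio R = 1 / (1 − e^(−kτ)) = 1 / (1 − e^(−0.02200×21.0)) = 1 / (1 − 0.6300) = 2.703
Loading dose = maintenance dose × R = 73.6 × 2.703 ≈ 199 mg

199 mg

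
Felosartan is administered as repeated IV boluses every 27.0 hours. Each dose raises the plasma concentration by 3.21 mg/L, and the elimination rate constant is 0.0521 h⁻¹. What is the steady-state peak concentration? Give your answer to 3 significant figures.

4.25 mg/L

Fraction remaining after one interval: e^(−kτ) = e^(−0.05210 × 27.0) = 0.2450
R = 1 / (1 − 0.2450) = 1.324
Css,max = 3.21 × 1.324 ≈ 4.25 mg/L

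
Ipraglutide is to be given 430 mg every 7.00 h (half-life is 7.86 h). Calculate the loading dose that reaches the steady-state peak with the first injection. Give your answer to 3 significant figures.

934 mg

k = ln 2 / 7.86 = 0.08819 h⁻¹
Accumulation ratio R = 1 / (1 − e^(−kτ)) = 1 / (1 − e^(−0.08819×7.00)) = 1 / (1 − 0.5394) = 2.171
Loading dose = maintenance dose × R = 430 × 2.171 ≈ 934 mg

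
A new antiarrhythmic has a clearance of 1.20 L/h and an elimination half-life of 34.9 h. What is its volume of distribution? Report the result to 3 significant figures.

k = ln 2 / t½ = ln 2 / 34.9 = 0.01986 h⁻¹
V = CL / k = 1.20 / 0.01986 ≈ 60.4 L

60.4 L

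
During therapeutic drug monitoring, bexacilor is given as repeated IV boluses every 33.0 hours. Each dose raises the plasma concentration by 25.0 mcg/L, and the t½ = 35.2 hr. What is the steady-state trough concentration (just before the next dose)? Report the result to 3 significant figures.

27.3 mcg/L

k = ln 2 / 35.2 = 0.01969 hr⁻¹
Fraction remaining after one interval: e^(−kτ) = e^(−0.01969 × 33.0) = 0.5221
R = 1 / (1 − 0.5221) = 2.093
Css,max = 25.0 × 2.093 = 52.32 mcg/L
Css,min = Css,max × e^(−kτ) = 52.32 × 0.5221 ≈ 27.3 mcg/L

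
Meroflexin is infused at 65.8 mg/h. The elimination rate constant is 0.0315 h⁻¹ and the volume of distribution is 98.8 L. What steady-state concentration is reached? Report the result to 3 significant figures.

21.1 µg/mL

CL = k · V = 0.0315 × 98.8 = 3.112 L/h
Css = rate / CL = 65.8 / 3.112 ≈ 21.1 µg/mL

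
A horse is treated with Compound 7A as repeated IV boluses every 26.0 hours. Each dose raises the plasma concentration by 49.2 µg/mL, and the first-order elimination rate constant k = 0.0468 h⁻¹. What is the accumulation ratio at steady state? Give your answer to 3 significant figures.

1.42

Fraction remaining after one interval: e^(−kτ) = e^(−0.04680 × 26.0) = 0.2962
R = 1 / (1 − 0.2962) = 1 / 0.7038 ≈ 1.42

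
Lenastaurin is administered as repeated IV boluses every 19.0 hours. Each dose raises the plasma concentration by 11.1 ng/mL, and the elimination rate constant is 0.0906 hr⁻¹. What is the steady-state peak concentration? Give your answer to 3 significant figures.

Fraction remaining after one interval: e^(−kτ) = e^(−0.09060 × 19.0) = 0.1788
R = 1 / (1 − 0.1788) = 1.218
Css,max = 11.1 × 1.218 ≈ 13.5 ng/mL

13.5 ng/mL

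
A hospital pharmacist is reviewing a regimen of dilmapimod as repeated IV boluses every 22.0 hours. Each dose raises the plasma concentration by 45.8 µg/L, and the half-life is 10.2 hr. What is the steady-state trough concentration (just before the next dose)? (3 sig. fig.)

k = ln 2 / 10.2 = 0.06796 hr⁻¹
Fraction remaining after one interval: e^(−kτ) = e^(−0.06796 × 22.0) = 0.2242
R = 1 / (1 − 0.2242) = 1.289
Css,max = 45.8 × 1.289 = 59.04 µg/L
Css,min = Css,max × e^(−kτ) = 59.04 × 0.2242 ≈ 13.2 µg/L

13.2 µg/L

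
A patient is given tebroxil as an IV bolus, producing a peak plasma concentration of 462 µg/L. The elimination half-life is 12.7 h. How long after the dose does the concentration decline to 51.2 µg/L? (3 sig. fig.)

40.3 hours

k = ln 2 / 12.7 = 0.05458 h⁻¹
C(t) = C₀ e^(−kt)  ⇒  t = ln(C₀/C) / k
t = ln(462/51.2) / 0.05458 = 2.200 / 0.05458 ≈ 40.3 hours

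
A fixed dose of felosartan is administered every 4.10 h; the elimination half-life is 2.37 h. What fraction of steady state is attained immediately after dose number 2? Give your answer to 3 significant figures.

k = ln 2 / 2.37 = 0.2925 h⁻¹
f_n = 1 − e^(−nkτ) = 1 − e^(−2 × 0.2925 × 4.10) = 1 − e^(−2.398) = 1 − 0.09088 ≈ 0.909

0.909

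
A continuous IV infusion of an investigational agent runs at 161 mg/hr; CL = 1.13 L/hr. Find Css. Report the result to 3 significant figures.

Css = infusion rate / CL = 161 / 1.13 ≈ 142 µg/mL

142 µg/mL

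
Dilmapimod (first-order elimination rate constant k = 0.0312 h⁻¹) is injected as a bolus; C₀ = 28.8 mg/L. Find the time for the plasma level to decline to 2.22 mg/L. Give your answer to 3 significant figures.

C(t) = C₀ e^(−kt)  ⇒  t = ln(C₀/C) / k
t = ln(28.8/2.22) / 0.03120 = 2.563 / 0.03120 ≈ 82.1 hours

82.1 hours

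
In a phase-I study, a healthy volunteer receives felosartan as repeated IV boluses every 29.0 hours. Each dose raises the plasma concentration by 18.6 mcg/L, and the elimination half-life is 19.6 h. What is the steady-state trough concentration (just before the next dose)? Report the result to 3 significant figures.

10.4 mcg/L

k = ln 2 / 19.6 = 0.03536 h⁻¹
Fraction remaining after one interval: e^(−kτ) = e^(−0.03536 × 29.0) = 0.3586
R = 1 / (1 − 0.3586) = 1.559
Css,max = 18.6 × 1.559 = 29.00 mcg/L
Css,min = Css,max × e^(−kτ) = 29.00 × 0.3586 ≈ 10.4 mcg/L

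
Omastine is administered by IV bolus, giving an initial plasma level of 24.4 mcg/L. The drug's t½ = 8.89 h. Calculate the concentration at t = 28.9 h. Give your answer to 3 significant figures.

2.56 mcg/L

k = ln 2 / 8.89 = 0.07797 h⁻¹
C(t) = C₀ e^(−kt) = 24.4 × e^(−0.07797 × 28.9) = 24.4 × e^(−2.253) = 24.4 × 0.1051 ≈ 2.56 mcg/L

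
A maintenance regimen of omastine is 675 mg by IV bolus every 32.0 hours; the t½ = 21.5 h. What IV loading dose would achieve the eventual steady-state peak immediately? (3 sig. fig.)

1050 mg

k = ln 2 / 21.5 = 0.03224 h⁻¹
Accumulation ratio R = 1 / (1 − e^(−kτ)) = 1 / (1 − e^(−0.03224×32.0)) = 1 / (1 − 0.3564) = 1.554
Loading dose = maintenance dose × R = 675 × 1.554 ≈ 1050 mg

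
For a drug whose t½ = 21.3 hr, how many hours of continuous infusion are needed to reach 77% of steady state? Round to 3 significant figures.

45.2 hours

k = ln 2 / 21.3 = 0.03254 hr⁻¹
f = 1 − e^(−kt)  ⇒  t = −ln(1 − f) / k
t = −ln(1 − 0.77) / 0.03254 = 1.470 / 0.03254 ≈ 45.2 hours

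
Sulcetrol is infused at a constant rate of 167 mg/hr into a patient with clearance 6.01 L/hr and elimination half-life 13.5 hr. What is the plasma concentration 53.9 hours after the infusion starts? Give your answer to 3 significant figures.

26.0 mg/L

Css = rate / CL = 167 / 6.01 = 27.79 mg/L
k = ln 2 / 13.5 = 0.05134 hr⁻¹
C(t) = Css (1 − e^(−kt)) = 27.79 × (1 − e^(−2.767)) = 27.79 × 0.9372 ≈ 26.0 mg/L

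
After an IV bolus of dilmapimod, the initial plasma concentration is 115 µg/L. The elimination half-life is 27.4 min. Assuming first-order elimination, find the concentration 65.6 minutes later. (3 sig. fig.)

21.9 µg/L

k = ln 2 / 27.4 = 0.02530 min⁻¹
C(t) = C₀ e^(−kt) = 115 × e^(−0.02530 × 65.6) = 115 × e^(−1.660) = 115 × 0.1902 ≈ 21.9 µg/L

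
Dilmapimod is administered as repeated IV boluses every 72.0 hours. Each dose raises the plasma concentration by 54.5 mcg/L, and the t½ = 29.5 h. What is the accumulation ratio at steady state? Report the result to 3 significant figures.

1.23

k = ln 2 / 29.5 = 0.02350 h⁻¹
Fraction remaining after one interval: e^(−kτ) = e^(−0.02350 × 72.0) = 0.1842
R = 1 / (1 − 0.1842) = 1 / 0.8158 ≈ 1.23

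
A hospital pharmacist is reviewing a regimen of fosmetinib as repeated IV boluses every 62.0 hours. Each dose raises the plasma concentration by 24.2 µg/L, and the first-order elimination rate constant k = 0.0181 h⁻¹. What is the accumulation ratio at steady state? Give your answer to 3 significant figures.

Fraction remaining after one interval: e^(−kτ) = e^(−0.01810 × 62.0) = 0.3256
R = 1 / (1 − 0.3256) = 1 / 0.6744 ≈ 1.48

1.48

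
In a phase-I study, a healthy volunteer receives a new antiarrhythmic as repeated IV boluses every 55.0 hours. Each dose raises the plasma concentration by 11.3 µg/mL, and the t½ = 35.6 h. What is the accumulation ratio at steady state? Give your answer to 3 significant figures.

1.52

k = ln 2 / 35.6 = 0.01947 h⁻¹
Fraction remaining after one interval: e^(−kτ) = e^(−0.01947 × 55.0) = 0.3427
R = 1 / (1 − 0.3427) = 1 / 0.6573 ≈ 1.52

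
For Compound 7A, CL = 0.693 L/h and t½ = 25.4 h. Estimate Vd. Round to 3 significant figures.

k = ln 2 / t½ = ln 2 / 25.4 = 0.02729 h⁻¹
V = CL / k = 0.693 / 0.02729 ≈ 25.4 L

25.4 L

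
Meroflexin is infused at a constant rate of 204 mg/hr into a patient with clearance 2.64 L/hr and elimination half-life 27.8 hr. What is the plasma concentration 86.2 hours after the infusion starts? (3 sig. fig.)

68.3 µg/mL

Css = rate / CL = 204 / 2.64 = 77.27 µg/mL
k = ln 2 / 27.8 = 0.02493 hr⁻¹
C(t) = Css (1 − e^(−kt)) = 77.27 × (1 − e^(−2.149)) = 77.27 × 0.8834 ≈ 68.3 µg/mL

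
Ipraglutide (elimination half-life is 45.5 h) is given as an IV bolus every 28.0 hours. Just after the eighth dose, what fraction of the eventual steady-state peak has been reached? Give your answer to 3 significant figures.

k = ln 2 / 45.5 = 0.01523 h⁻¹
f_n = 1 − e^(−nkτ) = 1 − e^(−8 × 0.01523 × 28.0) = 1 − e^(−3.412) = 1 − 0.03296 ≈ 0.967

0.967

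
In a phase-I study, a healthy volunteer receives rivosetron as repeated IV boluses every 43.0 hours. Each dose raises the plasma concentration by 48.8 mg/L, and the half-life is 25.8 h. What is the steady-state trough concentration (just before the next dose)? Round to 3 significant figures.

k = ln 2 / 25.8 = 0.02687 h⁻¹
Fraction remaining after one interval: e^(−kτ) = e^(−0.02687 × 43.0) = 0.3150
R = 1 / (1 − 0.3150) = 1.460
Css,max = 48.8 × 1.460 = 71.24 mg/L
Css,min = Css,max × e^(−kτ) = 71.24 × 0.3150 ≈ 22.4 mg/L

22.4 mg/L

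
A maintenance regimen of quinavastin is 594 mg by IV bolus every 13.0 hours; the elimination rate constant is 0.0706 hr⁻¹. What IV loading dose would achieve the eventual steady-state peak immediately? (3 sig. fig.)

989 mg

Accumulation ratio R = 1 / (1 − e^(−kτ)) = 1 / (1 − e^(−0.07060×13.0)) = 1 / (1 − 0.3994) = 1.665
Loading dose = maintenance dose × R = 594 × 1.665 ≈ 989 mg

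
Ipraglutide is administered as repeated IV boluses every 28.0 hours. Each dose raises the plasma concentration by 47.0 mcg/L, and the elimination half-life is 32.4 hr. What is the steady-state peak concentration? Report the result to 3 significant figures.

104 mcg/L

k = ln 2 / 32.4 = 0.02139 hr⁻¹
Fraction remaining after one interval: e^(−kτ) = e^(−0.02139 × 28.0) = 0.5494
R = 1 / (1 − 0.5494) = 2.219
Css,max = 47.0 × 2.219 ≈ 104 mcg/L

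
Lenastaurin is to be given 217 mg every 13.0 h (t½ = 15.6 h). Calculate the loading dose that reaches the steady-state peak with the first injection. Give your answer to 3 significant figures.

495 mg

k = ln 2 / 15.6 = 0.04443 h⁻¹
Accumulation ratio R = 1 / (1 − e^(−kτ)) = 1 / (1 − e^(−0.04443×13.0)) = 1 / (1 − 0.5612) = 2.279
Loading dose = maintenance dose × R = 217 × 2.279 ≈ 495 mg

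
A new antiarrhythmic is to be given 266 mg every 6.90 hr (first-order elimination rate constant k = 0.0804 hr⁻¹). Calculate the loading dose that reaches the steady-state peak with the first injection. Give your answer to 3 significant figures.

Accumulation ratio R = 1 / (1 − e^(−kτ)) = 1 / (1 − e^(−0.08040×6.90)) = 1 / (1 − 0.5742) = 2.349
Loading dose = maintenance dose × R = 266 × 2.349 ≈ 625 mg

625 mg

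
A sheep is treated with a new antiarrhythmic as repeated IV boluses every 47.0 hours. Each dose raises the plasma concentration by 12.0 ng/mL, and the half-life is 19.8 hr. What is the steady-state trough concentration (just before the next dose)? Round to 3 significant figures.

k = ln 2 / 19.8 = 0.03501 hr⁻¹
Fraction remaining after one interval: e^(−kτ) = e^(−0.03501 × 47.0) = 0.1929
R = 1 / (1 − 0.1929) = 1.239
Css,max = 12.0 × 1.239 = 14.87 ng/mL
Css,min = Css,max × e^(−kτ) = 14.87 × 0.1929 ≈ 2.87 ng/mL

2.87 ng/mL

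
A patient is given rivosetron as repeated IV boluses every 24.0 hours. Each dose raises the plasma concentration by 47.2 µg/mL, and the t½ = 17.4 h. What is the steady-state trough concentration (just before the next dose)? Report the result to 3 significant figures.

29.5 µg/mL

k = ln 2 / 17.4 = 0.03984 h⁻¹
Fraction remaining after one interval: e^(−kτ) = e^(−0.03984 × 24.0) = 0.3844
R = 1 / (1 − 0.3844) = 1.624
Css,max = 47.2 × 1.624 = 76.67 µg/mL
Css,min = Css,max × e^(−kτ) = 76.67 × 0.3844 ≈ 29.5 µg/mL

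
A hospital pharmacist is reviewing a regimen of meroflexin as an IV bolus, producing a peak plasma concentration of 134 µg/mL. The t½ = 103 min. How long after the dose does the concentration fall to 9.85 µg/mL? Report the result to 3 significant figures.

k = ln 2 / 103 = 0.006730 min⁻¹
C(t) = C₀ e^(−kt)  ⇒  t = ln(C₀/C) / k
t = ln(134/9.85) / 0.006730 = 2.610 / 0.006730 ≈ 388 minutes

388 minutes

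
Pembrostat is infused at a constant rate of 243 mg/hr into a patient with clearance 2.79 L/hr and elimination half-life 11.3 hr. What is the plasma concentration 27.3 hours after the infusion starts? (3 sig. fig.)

70.8 µg/mL

Css = rate / CL = 243 / 2.79 = 87.10 µg/mL
k = ln 2 / 11.3 = 0.06134 hr⁻¹
C(t) = Css (1 − e^(−kt)) = 87.10 × (1 − e^(−1.675)) = 87.10 × 0.8126 ≈ 70.8 µg/mL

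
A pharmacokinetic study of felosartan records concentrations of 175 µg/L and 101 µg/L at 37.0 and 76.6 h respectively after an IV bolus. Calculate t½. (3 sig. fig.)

49.9 hours

k = ln(C₁/C₂) / (t₂ − t₁) = ln(175/101) / (76.6 − 37.0)
  = 0.5497 / 39.60 = 0.01388 h⁻¹
t½ = ln 2 / k = ln 2 / 0.01388 ≈ 49.9 hours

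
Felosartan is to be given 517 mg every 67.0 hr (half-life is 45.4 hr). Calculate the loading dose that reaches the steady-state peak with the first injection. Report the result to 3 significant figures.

807 mg

k = ln 2 / 45.4 = 0.01527 hr⁻¹
Accumulation ratio R = 1 / (1 − e^(−kτ)) = 1 / (1 − e^(−0.01527×67.0)) = 1 / (1 − 0.3595) = 1.561
Loading dose = maintenance dose × R = 517 × 1.561 ≈ 807 mg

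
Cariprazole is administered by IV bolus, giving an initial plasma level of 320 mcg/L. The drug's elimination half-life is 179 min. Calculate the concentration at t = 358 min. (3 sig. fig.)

80.0 mcg/L

k = ln 2 / 179 = 0.003872 min⁻¹
358 min is 2.000 half-lives, so C = 320 × (1/2)^2.000 = 320 × 0.2500 ≈ 80.0 mcg/L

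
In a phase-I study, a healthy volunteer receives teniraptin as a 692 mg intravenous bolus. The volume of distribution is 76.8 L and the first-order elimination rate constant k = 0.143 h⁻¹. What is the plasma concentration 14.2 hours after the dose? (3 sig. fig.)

C₀ = dose / V = 692 / 76.8 = 9.010 mg/L
C(t) = C₀ e^(−kt) = 9.010 × e^(−0.1430 × 14.2) = 9.010 × e^(−2.031) = 9.010 × 0.1313 ≈ 1.18 mg/L

1.18 mg/L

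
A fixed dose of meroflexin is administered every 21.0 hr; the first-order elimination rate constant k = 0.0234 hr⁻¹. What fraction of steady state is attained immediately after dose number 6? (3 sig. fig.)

f_n = 1 − e^(−nkτ) = 1 − e^(−6 × 0.02340 × 21.0) = 1 − e^(−2.948) = 1 − 0.05242 ≈ 0.948

0.948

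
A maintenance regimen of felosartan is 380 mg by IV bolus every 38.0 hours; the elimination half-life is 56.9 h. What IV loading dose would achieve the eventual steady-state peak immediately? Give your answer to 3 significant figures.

1030 mg

k = ln 2 / 56.9 = 0.01218 h⁻¹
Accumulation ratio R = 1 / (1 − e^(−kτ)) = 1 / (1 − e^(−0.01218×38.0)) = 1 / (1 − 0.6294) = 2.699
Loading dose = maintenance dose × R = 380 × 2.699 ≈ 1030 mg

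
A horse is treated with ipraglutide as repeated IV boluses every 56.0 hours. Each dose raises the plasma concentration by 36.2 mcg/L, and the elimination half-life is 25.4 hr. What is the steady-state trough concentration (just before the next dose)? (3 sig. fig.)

k = ln 2 / 25.4 = 0.02729 hr⁻¹
Fraction remaining after one interval: e^(−kτ) = e^(−0.02729 × 56.0) = 0.2169
R = 1 / (1 − 0.2169) = 1.277
Css,max = 36.2 × 1.277 = 46.23 mcg/L
Css,min = Css,max × e^(−kτ) = 46.23 × 0.2169 ≈ 10.0 mcg/L

10.0 mcg/L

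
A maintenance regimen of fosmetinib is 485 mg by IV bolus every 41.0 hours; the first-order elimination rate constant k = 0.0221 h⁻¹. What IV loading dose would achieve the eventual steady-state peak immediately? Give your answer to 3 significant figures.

Accumulation ratio R = 1 / (1 − e^(−kτ)) = 1 / (1 − e^(−0.02210×41.0)) = 1 / (1 − 0.4041) = 1.678
Loading dose = maintenance dose × R = 485 × 1.678 ≈ 814 mg

814 mg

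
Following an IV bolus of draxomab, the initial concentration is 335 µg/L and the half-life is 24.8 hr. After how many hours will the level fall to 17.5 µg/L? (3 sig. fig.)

106 hours

k = ln 2 / 24.8 = 0.02795 hr⁻¹
C(t) = C₀ e^(−kt)  ⇒  t = ln(C₀/C) / k
t = ln(335/17.5) / 0.02795 = 2.952 / 0.02795 ≈ 106 hours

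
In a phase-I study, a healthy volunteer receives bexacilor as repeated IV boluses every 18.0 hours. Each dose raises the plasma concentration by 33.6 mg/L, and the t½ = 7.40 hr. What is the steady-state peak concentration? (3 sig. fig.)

41.2 mg/L

k = ln 2 / 7.40 = 0.09367 hr⁻¹
Fraction remaining after one interval: e^(−kτ) = e^(−0.09367 × 18.0) = 0.1853
R = 1 / (1 − 0.1853) = 1.227
Css,max = 33.6 × 1.227 ≈ 41.2 mg/L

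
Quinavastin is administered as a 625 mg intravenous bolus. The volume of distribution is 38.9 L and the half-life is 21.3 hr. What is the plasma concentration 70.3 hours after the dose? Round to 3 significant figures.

1.63 µg/mL

C₀ = dose / V = 625 / 38.9 = 16.07 µg/mL
k = ln 2 / 21.3 = 0.03254 hr⁻¹
C(t) = C₀ e^(−kt) = 16.07 × e^(−0.03254 × 70.3) = 16.07 × e^(−2.288) = 16.07 × 0.1015 ≈ 1.63 µg/mL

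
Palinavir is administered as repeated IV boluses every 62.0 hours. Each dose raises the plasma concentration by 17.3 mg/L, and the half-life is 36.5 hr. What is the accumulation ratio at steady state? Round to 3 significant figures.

1.45

k = ln 2 / 36.5 = 0.01899 hr⁻¹
Fraction remaining after one interval: e^(−kτ) = e^(−0.01899 × 62.0) = 0.3081
R = 1 / (1 − 0.3081) = 1 / 0.6919 ≈ 1.45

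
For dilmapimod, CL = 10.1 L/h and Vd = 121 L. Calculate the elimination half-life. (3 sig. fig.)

k = CL / V = 10.1 / 121 = 0.08347 h⁻¹
t½ = ln 2 / k = ln 2 / 0.08347 ≈ 8.30 hours

8.30 hours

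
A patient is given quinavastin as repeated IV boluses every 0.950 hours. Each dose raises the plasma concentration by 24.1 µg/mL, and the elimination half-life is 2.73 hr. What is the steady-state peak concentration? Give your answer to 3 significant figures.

k = ln 2 / 2.73 = 0.2539 hr⁻¹
Fraction remaining after one interval: e^(−kτ) = e^(−0.2539 × 0.950) = 0.7857
R = 1 / (1 − 0.7857) = 4.666
Css,max = 24.1 × 4.666 ≈ 112 µg/mL

112 µg/mL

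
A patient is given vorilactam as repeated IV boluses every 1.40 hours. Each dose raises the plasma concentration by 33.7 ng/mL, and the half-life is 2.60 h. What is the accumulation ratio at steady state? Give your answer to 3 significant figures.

3.21

k = ln 2 / 2.60 = 0.2666 h⁻¹
Fraction remaining after one interval: e^(−kτ) = e^(−0.2666 × 1.40) = 0.6885
R = 1 / (1 − 0.6885) = 1 / 0.3115 ≈ 3.21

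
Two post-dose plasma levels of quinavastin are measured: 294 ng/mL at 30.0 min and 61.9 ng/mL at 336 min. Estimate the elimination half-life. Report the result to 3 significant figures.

k = ln(C₁/C₂) / (t₂ − t₁) = ln(294/61.9) / (336 − 30.0)
  = 1.558 / 306.0 = 0.005092 min⁻¹
t½ = ln 2 / k = ln 2 / 0.005092 ≈ 136 minutes

136 minutes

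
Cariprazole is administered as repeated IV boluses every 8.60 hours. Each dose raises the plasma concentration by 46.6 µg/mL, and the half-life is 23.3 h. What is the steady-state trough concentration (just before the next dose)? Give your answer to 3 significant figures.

k = ln 2 / 23.3 = 0.02975 h⁻¹
Fraction remaining after one interval: e^(−kτ) = e^(−0.02975 × 8.60) = 0.7743
R = 1 / (1 − 0.7743) = 4.430
Css,max = 46.6 × 4.430 = 206.4 µg/mL
Css,min = Css,max × e^(−kτ) = 206.4 × 0.7743 ≈ 160 µg/mL

160 µg/mL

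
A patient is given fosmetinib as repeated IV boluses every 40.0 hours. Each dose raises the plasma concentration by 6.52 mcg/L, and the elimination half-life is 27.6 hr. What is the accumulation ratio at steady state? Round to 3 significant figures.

1.58

k = ln 2 / 27.6 = 0.02511 hr⁻¹
Fraction remaining after one interval: e^(−kτ) = e^(−0.02511 × 40.0) = 0.3662
R = 1 / (1 − 0.3662) = 1 / 0.6338 ≈ 1.58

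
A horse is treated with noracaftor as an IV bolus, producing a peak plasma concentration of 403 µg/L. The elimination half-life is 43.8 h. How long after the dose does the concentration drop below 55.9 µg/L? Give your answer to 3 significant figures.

k = ln 2 / 43.8 = 0.01583 h⁻¹
C(t) = C₀ e^(−kt)  ⇒  t = ln(C₀/C) / k
t = ln(403/55.9) / 0.01583 = 1.975 / 0.01583 ≈ 125 hours

125 hours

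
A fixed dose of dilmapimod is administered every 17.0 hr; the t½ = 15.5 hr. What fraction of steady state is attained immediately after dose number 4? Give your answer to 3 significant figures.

0.952

k = ln 2 / 15.5 = 0.04472 hr⁻¹
f_n = 1 − e^(−nkτ) = 1 − e^(−4 × 0.04472 × 17.0) = 1 − e^(−3.041) = 1 − 0.04779 ≈ 0.952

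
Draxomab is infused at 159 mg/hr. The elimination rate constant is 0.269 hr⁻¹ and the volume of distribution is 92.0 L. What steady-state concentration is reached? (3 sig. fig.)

6.42 µg/mL

CL = k · V = 0.269 × 92.0 = 24.75 L/hr
Css = rate / CL = 159 / 24.75 ≈ 6.42 µg/mL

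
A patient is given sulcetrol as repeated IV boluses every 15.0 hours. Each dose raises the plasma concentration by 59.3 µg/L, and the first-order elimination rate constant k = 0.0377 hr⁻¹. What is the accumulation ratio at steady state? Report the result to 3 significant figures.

2.32

Fraction remaining after one interval: e^(−kτ) = e^(−0.03770 × 15.0) = 0.5681
R = 1 / (1 − 0.5681) = 1 / 0.4319 ≈ 2.32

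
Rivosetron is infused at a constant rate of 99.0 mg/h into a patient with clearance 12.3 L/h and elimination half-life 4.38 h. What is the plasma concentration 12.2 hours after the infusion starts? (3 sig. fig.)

6.88 mg/L

Css = rate / CL = 99.0 / 12.3 = 8.049 mg/L
k = ln 2 / 4.38 = 0.1583 h⁻¹
C(t) = Css (1 − e^(−kt)) = 8.049 × (1 − e^(−1.931)) = 8.049 × 0.8550 ≈ 6.88 mg/L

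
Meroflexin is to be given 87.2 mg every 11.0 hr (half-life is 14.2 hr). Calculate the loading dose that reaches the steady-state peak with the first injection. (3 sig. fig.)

210 mg

k = ln 2 / 14.2 = 0.04881 hr⁻¹
Accumulation ratio R = 1 / (1 − e^(−kτ)) = 1 / (1 − e^(−0.04881×11.0)) = 1 / (1 − 0.5845) = 2.407
Loading dose = maintenance dose × R = 87.2 × 2.407 ≈ 210 mg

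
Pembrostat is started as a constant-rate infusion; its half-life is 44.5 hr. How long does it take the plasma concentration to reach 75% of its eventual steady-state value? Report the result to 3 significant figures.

k = ln 2 / 44.5 = 0.01558 hr⁻¹
f = 1 − e^(−kt)  ⇒  t = −ln(1 − f) / k
t = −ln(1 − 0.75) / 0.01558 = 1.386 / 0.01558 ≈ 89.0 hours

89.0 hours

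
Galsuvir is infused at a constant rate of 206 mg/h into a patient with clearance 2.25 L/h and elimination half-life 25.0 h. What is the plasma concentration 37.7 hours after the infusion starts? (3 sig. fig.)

Css = rate / CL = 206 / 2.25 = 91.56 µg/mL
k = ln 2 / 25.0 = 0.02773 h⁻¹
C(t) = Css (1 − e^(−kt)) = 91.56 × (1 − e^(−1.045)) = 91.56 × 0.6484 ≈ 59.4 µg/mL

59.4 µg/mL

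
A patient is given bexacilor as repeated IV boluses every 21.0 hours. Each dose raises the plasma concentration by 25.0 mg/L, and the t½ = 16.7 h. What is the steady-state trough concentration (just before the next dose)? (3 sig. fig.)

18.0 mg/L

k = ln 2 / 16.7 = 0.04151 h⁻¹
Fraction remaining after one interval: e^(−kτ) = e^(−0.04151 × 21.0) = 0.4183
R = 1 / (1 − 0.4183) = 1.719
Css,max = 25.0 × 1.719 = 42.98 mg/L
Css,min = Css,max × e^(−kτ) = 42.98 × 0.4183 ≈ 18.0 mg/L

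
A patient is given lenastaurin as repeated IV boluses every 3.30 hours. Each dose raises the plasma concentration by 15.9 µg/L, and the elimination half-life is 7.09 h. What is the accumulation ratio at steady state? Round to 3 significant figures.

3.63

k = ln 2 / 7.09 = 0.09776 h⁻¹
Fraction remaining after one interval: e^(−kτ) = e^(−0.09776 × 3.30) = 0.7242
R = 1 / (1 − 0.7242) = 1 / 0.2758 ≈ 3.63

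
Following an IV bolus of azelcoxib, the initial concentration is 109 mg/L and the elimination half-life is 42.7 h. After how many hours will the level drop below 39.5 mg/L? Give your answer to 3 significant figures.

62.5 hours

k = ln 2 / 42.7 = 0.01623 h⁻¹
C(t) = C₀ e^(−kt)  ⇒  t = ln(C₀/C) / k
t = ln(109/39.5) / 0.01623 = 1.015 / 0.01623 ≈ 62.5 hours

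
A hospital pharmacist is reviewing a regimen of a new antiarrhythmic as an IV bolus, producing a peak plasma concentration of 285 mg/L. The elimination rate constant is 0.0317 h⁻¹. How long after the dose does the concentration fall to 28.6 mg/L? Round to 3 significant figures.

C(t) = C₀ e^(−kt)  ⇒  t = ln(C₀/C) / k
t = ln(285/28.6) / 0.03170 = 2.299 / 0.03170 ≈ 72.5 hours

72.5 hours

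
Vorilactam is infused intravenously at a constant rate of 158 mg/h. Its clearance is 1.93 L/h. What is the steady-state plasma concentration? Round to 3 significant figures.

Css = infusion rate / CL = 158 / 1.93 ≈ 81.9 mg/L

81.9 mg/L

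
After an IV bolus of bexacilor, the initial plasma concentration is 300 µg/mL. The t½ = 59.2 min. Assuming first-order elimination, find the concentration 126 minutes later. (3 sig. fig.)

68.6 µg/mL

k = ln 2 / 59.2 = 0.01171 min⁻¹
C(t) = C₀ e^(−kt) = 300 × e^(−0.01171 × 126) = 300 × e^(−1.475) = 300 × 0.2287 ≈ 68.6 µg/mL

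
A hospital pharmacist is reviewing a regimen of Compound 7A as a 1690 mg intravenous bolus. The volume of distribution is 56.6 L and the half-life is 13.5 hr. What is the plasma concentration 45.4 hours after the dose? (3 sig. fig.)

2.90 mg/L

C₀ = dose / V = 1690 / 56.6 = 29.86 mg/L
k = ln 2 / 13.5 = 0.05134 hr⁻¹
C(t) = C₀ e^(−kt) = 29.86 × e^(−0.05134 × 45.4) = 29.86 × e^(−2.331) = 29.86 × 0.09720 ≈ 2.90 mg/L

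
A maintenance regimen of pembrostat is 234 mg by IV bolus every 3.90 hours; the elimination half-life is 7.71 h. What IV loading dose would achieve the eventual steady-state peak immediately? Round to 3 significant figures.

791 mg

k = ln 2 / 7.71 = 0.08990 h⁻¹
Accumulation ratio R = 1 / (1 − e^(−kτ)) = 1 / (1 − e^(−0.08990×3.90)) = 1 / (1 − 0.7043) = 3.381
Loading dose = maintenance dose × R = 234 × 3.381 ≈ 791 mg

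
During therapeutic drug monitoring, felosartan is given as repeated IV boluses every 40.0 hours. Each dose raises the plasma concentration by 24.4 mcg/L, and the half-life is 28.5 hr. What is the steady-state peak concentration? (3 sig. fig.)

k = ln 2 / 28.5 = 0.02432 hr⁻¹
Fraction remaining after one interval: e^(−kτ) = e^(−0.02432 × 40.0) = 0.3780
R = 1 / (1 − 0.3780) = 1.608
Css,max = 24.4 × 1.608 ≈ 39.2 mcg/L

39.2 mcg/L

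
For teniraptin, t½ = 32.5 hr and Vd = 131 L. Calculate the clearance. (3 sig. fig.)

k = ln 2 / t½ = ln 2 / 32.5 = 0.02133 hr⁻¹
CL = k · V = 0.02133 × 131 ≈ 2.79 L/hr

2.79 L/hr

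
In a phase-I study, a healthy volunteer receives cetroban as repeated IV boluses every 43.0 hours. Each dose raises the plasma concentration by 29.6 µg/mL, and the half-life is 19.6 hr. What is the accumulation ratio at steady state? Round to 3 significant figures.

k = ln 2 / 19.6 = 0.03536 hr⁻¹
Fraction remaining after one interval: e^(−kτ) = e^(−0.03536 × 43.0) = 0.2186
R = 1 / (1 − 0.2186) = 1 / 0.7814 ≈ 1.28

1.28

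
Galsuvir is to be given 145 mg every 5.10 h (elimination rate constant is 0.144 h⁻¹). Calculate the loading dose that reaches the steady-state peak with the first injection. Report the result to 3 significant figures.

Accumulation ratio R = 1 / (1 − e^(−kτ)) = 1 / (1 − e^(−0.1440×5.10)) = 1 / (1 − 0.4798) = 1.922
Loading dose = maintenance dose × R = 145 × 1.922 ≈ 279 mg

279 mg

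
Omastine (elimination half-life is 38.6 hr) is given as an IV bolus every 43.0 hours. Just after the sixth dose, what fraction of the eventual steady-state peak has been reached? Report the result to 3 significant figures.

k = ln 2 / 38.6 = 0.01796 hr⁻¹
f_n = 1 − e^(−nkτ) = 1 − e^(−6 × 0.01796 × 43.0) = 1 − e^(−4.633) = 1 − 0.009726 ≈ 0.990

0.990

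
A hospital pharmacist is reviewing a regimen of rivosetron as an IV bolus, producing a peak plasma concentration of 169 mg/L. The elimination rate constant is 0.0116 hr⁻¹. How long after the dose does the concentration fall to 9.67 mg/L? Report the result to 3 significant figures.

C(t) = C₀ e^(−kt)  ⇒  t = ln(C₀/C) / k
t = ln(169/9.67) / 0.01160 = 2.861 / 0.01160 ≈ 247 hours

247 hours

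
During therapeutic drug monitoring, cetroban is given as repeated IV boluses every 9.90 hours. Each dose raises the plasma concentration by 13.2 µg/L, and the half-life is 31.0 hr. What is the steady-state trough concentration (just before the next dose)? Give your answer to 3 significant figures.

53.3 µg/L

k = ln 2 / 31.0 = 0.02236 hr⁻¹
Fraction remaining after one interval: e^(−kτ) = e^(−0.02236 × 9.90) = 0.8014
R = 1 / (1 − 0.8014) = 5.036
Css,max = 13.2 × 5.036 = 66.47 µg/L
Css,min = Css,max × e^(−kτ) = 66.47 × 0.8014 ≈ 53.3 µg/L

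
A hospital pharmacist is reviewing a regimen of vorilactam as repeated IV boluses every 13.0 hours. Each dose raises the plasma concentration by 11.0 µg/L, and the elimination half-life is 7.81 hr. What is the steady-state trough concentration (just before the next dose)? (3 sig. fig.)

k = ln 2 / 7.81 = 0.08875 hr⁻¹
Fraction remaining after one interval: e^(−kτ) = e^(−0.08875 × 13.0) = 0.3154
R = 1 / (1 − 0.3154) = 1.461
Css,max = 11.0 × 1.461 = 16.07 µg/L
Css,min = Css,max × e^(−kτ) = 16.07 × 0.3154 ≈ 5.07 µg/L

5.07 µg/L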